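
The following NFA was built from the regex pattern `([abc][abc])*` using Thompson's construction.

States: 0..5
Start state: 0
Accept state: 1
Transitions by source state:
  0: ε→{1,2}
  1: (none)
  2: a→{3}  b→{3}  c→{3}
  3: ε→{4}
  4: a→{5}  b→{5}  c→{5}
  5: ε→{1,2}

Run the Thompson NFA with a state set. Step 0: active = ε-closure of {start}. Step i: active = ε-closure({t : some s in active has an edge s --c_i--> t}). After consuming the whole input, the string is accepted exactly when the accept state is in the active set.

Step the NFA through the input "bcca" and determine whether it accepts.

S₀ = ε-closure({0}) = {0,1,2}
'b' @ 1: {3,4}
'c' @ 2: {1,2,5}  [accepting]
'c' @ 3: {3,4}
'a' @ 4: {1,2,5}  [accepting]
after full input: {1,2,5}  (accept=1 in)

Answer: ACCEPT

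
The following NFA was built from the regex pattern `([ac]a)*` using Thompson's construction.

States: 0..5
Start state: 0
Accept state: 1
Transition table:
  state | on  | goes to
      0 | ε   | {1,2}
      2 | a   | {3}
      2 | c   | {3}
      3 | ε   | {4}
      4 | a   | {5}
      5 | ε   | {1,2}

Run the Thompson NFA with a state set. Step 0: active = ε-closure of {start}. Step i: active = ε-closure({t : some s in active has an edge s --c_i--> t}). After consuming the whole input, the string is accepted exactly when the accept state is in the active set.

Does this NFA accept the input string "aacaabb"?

Answer: REJECT

Steps:
start: ε-closure({0}) = {0,1,2}
'a' @ 1: {3,4}
'a' @ 2: {1,2,5}  [accepting]
'c' @ 3: {3,4}
'a' @ 4: {1,2,5}  [accepting]
'a' @ 5: {3,4}
'b' @ 6: {}  — no active states
rest 'b' ignored (set empty)
end set {} — state 1 not in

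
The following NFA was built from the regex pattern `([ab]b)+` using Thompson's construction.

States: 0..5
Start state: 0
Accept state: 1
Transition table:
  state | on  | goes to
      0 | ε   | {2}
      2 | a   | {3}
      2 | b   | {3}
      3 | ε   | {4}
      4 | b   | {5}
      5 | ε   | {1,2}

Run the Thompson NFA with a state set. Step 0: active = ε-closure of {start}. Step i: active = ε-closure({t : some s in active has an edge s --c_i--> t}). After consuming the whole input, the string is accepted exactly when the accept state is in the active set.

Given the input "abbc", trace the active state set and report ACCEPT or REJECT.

initial (ε-close {0}): {0,2}
'a' @ 1: {3,4}
'b' @ 2: {1,2,5}  (accept∈set)
'b' @ 3: {3,4}
'c' @ 4: {}  — no active states
final: {}; accept 1 not in set

Answer: REJECT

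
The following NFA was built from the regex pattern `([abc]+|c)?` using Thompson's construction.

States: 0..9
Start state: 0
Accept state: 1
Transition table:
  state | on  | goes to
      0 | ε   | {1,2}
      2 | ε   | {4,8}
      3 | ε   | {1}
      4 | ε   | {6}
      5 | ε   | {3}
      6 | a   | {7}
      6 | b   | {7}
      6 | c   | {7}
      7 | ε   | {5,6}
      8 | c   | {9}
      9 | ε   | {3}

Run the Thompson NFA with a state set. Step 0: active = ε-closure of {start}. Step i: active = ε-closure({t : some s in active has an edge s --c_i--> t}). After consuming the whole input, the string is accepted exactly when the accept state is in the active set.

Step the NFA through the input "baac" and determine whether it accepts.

initial (ε-close {0}): {0,1,2,4,6,8}
'b' @ 1: {1,3,5,6,7}  (accept∈set)
'a' @ 2: {1,3,5,6,7}  (accept∈set)
'a' @ 3: {1,3,5,6,7}  (accept∈set)
'c' @ 4: {1,3,5,6,7}  (accept∈set)
after full input: {1,3,5,6,7}  (accept=1 in)

Answer: ACCEPT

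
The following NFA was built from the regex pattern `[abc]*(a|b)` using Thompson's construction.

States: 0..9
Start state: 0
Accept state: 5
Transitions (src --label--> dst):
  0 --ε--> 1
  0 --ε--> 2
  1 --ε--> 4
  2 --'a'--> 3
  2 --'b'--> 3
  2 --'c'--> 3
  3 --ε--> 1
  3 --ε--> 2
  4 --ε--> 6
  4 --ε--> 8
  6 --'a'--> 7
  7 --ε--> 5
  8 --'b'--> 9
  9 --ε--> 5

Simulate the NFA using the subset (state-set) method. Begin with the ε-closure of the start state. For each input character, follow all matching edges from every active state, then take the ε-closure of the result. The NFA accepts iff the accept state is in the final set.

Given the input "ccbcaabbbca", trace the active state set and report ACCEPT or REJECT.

Answer: ACCEPT

Trace:
S₀ = ε-closure({0}) = {0,1,2,4,6,8}
'c' @ 1: {1,2,3,4,6,8}
'c' @ 2: {1,2,3,4,6,8}
'b' @ 3: {1,2,3,4,5,6,8,9}  ✓accept
'c' @ 4: {1,2,3,4,6,8}
'a' @ 5: {1,2,3,4,5,6,7,8}  ✓accept
'a' @ 6: {1,2,3,4,5,6,7,8}  ✓accept
'b' @ 7: {1,2,3,4,5,6,8,9}  ✓accept
'b' @ 8: {1,2,3,4,5,6,8,9}  ✓accept
'b' @ 9: {1,2,3,4,5,6,8,9}  ✓accept
'c' @ 10: {1,2,3,4,6,8}
'a' @ 11: {1,2,3,4,5,6,7,8}  ✓accept
after full input: {1,2,3,4,5,6,7,8}  (accept=5 in)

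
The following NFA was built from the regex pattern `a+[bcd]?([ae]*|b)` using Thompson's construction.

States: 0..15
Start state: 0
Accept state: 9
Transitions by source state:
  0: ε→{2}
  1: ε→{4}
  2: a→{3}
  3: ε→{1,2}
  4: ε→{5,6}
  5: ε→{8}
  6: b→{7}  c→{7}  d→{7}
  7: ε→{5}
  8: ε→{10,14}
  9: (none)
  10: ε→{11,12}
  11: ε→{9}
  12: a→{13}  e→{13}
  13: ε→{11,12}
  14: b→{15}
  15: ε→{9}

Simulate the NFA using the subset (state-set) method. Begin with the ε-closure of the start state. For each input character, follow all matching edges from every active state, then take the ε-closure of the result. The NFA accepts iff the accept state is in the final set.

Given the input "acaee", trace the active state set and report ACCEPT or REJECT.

Answer: ACCEPT

Derivation:
start: ε-closure({0}) = {0,2}
'a' @ 1: {1,2,3,4,5,6,8,9,10,11,12,14}  [accepting]
'c' @ 2: {5,7,8,9,10,11,12,14}  [accepting]
'a' @ 3: {9,11,12,13}  [accepting]
'e' @ 4: {9,11,12,13}  [accepting]
'e' @ 5: {9,11,12,13}  [accepting]
end set {9,11,12,13} — state 9 in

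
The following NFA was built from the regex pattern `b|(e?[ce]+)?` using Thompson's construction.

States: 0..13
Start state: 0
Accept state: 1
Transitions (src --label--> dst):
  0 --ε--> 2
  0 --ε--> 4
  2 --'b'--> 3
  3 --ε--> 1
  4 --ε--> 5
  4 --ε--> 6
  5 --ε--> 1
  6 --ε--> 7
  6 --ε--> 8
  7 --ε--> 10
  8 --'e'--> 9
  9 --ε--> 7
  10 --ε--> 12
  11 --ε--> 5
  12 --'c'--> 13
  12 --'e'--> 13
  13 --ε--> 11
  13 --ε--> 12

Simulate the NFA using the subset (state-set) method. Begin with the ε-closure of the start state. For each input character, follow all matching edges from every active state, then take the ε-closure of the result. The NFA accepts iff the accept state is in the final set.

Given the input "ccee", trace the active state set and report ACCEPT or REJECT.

start: ε-closure({0}) = {0,1,2,4,5,6,7,8,10,12}
'c' @ 1: {1,5,11,12,13}  ✓accept
'c' @ 2: {1,5,11,12,13}  ✓accept
'e' @ 3: {1,5,11,12,13}  ✓accept
'e' @ 4: {1,5,11,12,13}  ✓accept
final: {1,5,11,12,13}; accept 1 in set

Answer: ACCEPT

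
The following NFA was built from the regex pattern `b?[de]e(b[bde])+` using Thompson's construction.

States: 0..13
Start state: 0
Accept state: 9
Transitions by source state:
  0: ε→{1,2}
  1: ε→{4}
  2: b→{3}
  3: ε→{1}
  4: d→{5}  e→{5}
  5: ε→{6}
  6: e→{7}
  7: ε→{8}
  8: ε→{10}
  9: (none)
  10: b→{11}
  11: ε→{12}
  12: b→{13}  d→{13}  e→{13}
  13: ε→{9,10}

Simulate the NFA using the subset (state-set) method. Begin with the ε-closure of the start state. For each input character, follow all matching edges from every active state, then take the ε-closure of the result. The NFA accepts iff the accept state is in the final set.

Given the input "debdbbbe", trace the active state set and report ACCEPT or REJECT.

S₀ = ε-closure({0}) = {0,1,2,4}
'd' @ 1: {5,6}
'e' @ 2: {7,8,10}
'b' @ 3: {11,12}
'd' @ 4: {9,10,13}  (accept∈set)
'b' @ 5: {11,12}
'b' @ 6: {9,10,13}  (accept∈set)
'b' @ 7: {11,12}
'e' @ 8: {9,10,13}  (accept∈set)
final: {9,10,13}; accept 9 in set

Answer: ACCEPT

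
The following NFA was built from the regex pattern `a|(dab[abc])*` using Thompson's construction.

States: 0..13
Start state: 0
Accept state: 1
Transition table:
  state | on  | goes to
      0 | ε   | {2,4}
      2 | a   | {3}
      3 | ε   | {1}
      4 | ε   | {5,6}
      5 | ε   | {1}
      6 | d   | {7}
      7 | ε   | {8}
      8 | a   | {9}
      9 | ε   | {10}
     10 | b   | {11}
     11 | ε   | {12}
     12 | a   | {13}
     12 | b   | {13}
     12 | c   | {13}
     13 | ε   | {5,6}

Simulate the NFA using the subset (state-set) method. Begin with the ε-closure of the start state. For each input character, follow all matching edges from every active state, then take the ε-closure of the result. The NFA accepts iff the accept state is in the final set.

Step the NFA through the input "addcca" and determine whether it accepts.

initial (ε-close {0}): {0,1,2,4,5,6}
'a' @ 1: {1,3}  ✓accept
'd' @ 2: {}  — no active states
rest 'dcca' ignored (set empty)
after full input: {}  (accept=1 not in)

Answer: REJECT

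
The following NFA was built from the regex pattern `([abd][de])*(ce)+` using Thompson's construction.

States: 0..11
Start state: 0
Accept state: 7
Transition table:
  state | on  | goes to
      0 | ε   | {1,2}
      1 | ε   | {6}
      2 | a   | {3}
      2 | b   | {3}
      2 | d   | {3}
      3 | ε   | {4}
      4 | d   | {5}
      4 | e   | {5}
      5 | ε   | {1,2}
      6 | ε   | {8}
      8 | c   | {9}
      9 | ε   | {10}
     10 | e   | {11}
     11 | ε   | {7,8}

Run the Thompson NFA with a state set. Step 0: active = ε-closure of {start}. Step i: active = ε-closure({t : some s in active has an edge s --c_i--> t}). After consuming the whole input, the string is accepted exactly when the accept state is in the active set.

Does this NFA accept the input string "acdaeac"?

Answer: REJECT

Derivation:
start: ε-closure({0}) = {0,1,2,6,8}
'a' @ 1: {3,4}
'c' @ 2: {}  — no active states
rest 'daeac' ignored (set empty)
end set {} — state 7 not in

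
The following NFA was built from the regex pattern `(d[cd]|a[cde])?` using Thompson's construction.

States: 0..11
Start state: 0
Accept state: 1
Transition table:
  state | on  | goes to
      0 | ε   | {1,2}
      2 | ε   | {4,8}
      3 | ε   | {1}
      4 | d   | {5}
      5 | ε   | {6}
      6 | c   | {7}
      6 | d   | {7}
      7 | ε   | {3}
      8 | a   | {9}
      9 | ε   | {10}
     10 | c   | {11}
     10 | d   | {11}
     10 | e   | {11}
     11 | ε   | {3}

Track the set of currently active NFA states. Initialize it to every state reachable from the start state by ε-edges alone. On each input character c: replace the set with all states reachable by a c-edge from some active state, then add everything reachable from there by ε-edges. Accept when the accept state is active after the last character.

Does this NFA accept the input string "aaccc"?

initial (ε-close {0}): {0,1,2,4,8}
'a' @ 1: {9,10}
'a' @ 2: {}  — dead — no transitions
rest 'ccc' ignored (set empty)
after full input: {}  (accept=1 not in)

Answer: REJECT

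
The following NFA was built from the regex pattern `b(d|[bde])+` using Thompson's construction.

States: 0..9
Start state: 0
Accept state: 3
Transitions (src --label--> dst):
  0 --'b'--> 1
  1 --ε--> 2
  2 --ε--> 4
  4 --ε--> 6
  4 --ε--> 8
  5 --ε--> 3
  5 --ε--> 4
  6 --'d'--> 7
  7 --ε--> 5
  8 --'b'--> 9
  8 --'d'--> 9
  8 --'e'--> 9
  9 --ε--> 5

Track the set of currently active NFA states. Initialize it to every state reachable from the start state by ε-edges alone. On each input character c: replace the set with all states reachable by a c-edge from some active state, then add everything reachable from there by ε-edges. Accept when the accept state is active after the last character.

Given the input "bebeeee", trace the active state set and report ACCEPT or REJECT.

start: ε-closure({0}) = {0}
'b' @ 1: {1,2,4,6,8}
'e' @ 2: {3,4,5,6,8,9}  [accepting]
'b' @ 3: {3,4,5,6,8,9}  [accepting]
'e' @ 4: {3,4,5,6,8,9}  [accepting]
'e' @ 5: {3,4,5,6,8,9}  [accepting]
'e' @ 6: {3,4,5,6,8,9}  [accepting]
'e' @ 7: {3,4,5,6,8,9}  [accepting]
end set {3,4,5,6,8,9} — state 3 in

Answer: ACCEPT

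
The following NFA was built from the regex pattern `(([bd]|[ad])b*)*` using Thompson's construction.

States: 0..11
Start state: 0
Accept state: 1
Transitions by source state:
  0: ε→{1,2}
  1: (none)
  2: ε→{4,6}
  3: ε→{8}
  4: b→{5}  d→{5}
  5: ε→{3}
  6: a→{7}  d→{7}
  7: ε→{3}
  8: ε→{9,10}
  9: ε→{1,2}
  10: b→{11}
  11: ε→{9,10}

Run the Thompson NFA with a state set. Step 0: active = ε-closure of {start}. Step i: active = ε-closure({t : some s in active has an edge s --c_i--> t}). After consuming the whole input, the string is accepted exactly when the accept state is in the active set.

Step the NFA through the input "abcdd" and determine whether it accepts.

Answer: REJECT

Steps:
S₀ = ε-closure({0}) = {0,1,2,4,6}
'a' @ 1: {1,2,3,4,6,7,8,9,10}  [accepting]
'b' @ 2: {1,2,3,4,5,6,8,9,10,11}  [accepting]
'c' @ 3: {}  — no active states
rest 'dd' ignored (set empty)
end set {} — state 1 not in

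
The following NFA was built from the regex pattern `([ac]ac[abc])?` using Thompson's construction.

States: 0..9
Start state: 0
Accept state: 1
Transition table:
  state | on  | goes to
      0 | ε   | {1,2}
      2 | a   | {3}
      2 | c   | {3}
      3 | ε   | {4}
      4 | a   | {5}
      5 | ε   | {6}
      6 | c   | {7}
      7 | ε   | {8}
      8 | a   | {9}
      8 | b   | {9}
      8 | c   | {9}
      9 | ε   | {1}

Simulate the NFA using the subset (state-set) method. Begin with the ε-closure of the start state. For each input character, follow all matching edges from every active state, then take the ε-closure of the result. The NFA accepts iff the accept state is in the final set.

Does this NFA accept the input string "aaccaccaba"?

start: ε-closure({0}) = {0,1,2}
'a' @ 1: {3,4}
'a' @ 2: {5,6}
'c' @ 3: {7,8}
'c' @ 4: {1,9}  ✓accept
'a' @ 5: {}  — state set empty
rest 'ccaba' ignored (set empty)
final: {}; accept 1 not in set

Answer: REJECT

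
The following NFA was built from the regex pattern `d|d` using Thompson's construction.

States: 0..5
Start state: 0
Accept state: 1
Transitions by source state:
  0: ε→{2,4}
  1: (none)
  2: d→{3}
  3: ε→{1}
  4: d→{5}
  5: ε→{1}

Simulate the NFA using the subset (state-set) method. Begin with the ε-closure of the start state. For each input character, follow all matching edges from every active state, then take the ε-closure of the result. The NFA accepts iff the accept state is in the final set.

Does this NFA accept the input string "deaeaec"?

S₀ = ε-closure({0}) = {0,2,4}
'd' @ 1: {1,3,5}  (accept∈set)
'e' @ 2: {}  — state set empty
rest 'aeaec' ignored (set empty)
final: {}; accept 1 not in set

Answer: REJECT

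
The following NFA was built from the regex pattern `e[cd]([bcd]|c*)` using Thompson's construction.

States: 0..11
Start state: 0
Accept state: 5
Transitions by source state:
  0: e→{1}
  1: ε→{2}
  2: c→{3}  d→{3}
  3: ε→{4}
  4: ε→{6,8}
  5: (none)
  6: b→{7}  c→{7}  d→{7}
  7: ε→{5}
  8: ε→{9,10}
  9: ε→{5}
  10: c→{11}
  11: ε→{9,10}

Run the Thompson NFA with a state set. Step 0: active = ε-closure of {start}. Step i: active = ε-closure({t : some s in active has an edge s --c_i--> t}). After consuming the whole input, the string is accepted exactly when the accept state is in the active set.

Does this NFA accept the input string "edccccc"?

start: ε-closure({0}) = {0}
'e' @ 1: {1,2}
'd' @ 2: {3,4,5,6,8,9,10}  [accepting]
'c' @ 3: {5,7,9,10,11}  [accepting]
'c' @ 4: {5,9,10,11}  [accepting]
'c' @ 5: {5,9,10,11}  [accepting]
'c' @ 6: {5,9,10,11}  [accepting]
'c' @ 7: {5,9,10,11}  [accepting]
end set {5,9,10,11} — state 5 in

Answer: ACCEPT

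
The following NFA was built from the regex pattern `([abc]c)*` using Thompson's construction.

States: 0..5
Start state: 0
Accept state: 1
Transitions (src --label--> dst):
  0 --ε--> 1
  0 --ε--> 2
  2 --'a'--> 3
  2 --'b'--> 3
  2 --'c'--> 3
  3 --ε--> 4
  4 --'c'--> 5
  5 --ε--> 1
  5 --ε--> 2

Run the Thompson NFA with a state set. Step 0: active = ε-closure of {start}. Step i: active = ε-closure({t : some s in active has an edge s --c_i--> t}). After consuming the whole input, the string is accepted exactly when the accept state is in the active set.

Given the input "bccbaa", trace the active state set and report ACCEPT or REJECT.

Answer: REJECT

Steps:
S₀ = ε-closure({0}) = {0,1,2}
'b' @ 1: {3,4}
'c' @ 2: {1,2,5}  [accepting]
'c' @ 3: {3,4}
'b' @ 4: {}  — dead — no transitions
rest 'aa' ignored (set empty)
after full input: {}  (accept=1 not in)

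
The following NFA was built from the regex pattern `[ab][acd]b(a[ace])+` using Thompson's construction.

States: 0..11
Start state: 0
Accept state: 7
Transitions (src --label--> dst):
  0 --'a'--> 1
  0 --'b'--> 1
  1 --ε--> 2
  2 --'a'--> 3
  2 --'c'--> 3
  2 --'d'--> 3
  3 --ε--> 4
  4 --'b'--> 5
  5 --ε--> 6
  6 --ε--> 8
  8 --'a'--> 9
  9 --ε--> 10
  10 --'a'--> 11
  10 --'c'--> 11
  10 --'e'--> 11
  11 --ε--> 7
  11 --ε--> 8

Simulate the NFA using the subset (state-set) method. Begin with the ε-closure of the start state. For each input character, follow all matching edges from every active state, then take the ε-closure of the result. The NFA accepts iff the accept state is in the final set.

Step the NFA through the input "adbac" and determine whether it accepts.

Answer: ACCEPT

Steps:
start: ε-closure({0}) = {0}
'a' @ 1: {1,2}
'd' @ 2: {3,4}
'b' @ 3: {5,6,8}
'a' @ 4: {9,10}
'c' @ 5: {7,8,11}  ✓accept
after full input: {7,8,11}  (accept=7 in)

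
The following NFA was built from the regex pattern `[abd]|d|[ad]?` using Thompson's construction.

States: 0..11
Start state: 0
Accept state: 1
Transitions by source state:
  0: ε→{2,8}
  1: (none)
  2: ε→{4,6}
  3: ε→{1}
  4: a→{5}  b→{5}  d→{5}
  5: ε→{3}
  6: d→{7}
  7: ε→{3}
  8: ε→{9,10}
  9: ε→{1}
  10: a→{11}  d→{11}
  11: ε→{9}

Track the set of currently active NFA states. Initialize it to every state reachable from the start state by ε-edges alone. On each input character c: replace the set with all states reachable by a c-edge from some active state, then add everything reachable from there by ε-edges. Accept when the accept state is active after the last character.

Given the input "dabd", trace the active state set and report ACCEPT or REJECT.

start: ε-closure({0}) = {0,1,2,4,6,8,9,10}
'd' @ 1: {1,3,5,7,9,11}  (accept∈set)
'a' @ 2: {}  — no active states
rest 'bd' ignored (set empty)
after full input: {}  (accept=1 not in)

Answer: REJECT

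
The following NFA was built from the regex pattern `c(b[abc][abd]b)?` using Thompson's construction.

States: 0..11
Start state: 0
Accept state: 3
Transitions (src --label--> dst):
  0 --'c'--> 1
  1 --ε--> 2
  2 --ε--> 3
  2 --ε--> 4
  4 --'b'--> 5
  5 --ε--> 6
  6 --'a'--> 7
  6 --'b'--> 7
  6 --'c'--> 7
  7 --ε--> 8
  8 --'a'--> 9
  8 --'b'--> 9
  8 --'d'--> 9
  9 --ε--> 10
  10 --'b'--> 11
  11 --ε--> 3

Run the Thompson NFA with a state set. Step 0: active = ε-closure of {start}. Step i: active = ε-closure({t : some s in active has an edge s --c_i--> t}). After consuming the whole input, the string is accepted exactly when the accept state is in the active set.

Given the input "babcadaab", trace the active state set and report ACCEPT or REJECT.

Answer: REJECT

Steps:
S₀ = ε-closure({0}) = {0}
'b' @ 1: {}  — state set empty
rest 'abcadaab' ignored (set empty)
final: {}; accept 3 not in set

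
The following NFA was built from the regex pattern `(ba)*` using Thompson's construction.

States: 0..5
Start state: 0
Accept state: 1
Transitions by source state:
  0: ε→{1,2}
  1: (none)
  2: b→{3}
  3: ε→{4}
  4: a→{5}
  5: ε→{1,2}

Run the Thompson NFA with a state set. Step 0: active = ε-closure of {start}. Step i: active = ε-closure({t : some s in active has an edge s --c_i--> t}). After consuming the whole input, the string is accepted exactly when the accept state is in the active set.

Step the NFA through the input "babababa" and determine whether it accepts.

initial (ε-close {0}): {0,1,2}
'b' @ 1: {3,4}
'a' @ 2: {1,2,5}  [accepting]
'b' @ 3: {3,4}
'a' @ 4: {1,2,5}  [accepting]
'b' @ 5: {3,4}
'a' @ 6: {1,2,5}  [accepting]
'b' @ 7: {3,4}
'a' @ 8: {1,2,5}  [accepting]
after full input: {1,2,5}  (accept=1 in)

Answer: ACCEPT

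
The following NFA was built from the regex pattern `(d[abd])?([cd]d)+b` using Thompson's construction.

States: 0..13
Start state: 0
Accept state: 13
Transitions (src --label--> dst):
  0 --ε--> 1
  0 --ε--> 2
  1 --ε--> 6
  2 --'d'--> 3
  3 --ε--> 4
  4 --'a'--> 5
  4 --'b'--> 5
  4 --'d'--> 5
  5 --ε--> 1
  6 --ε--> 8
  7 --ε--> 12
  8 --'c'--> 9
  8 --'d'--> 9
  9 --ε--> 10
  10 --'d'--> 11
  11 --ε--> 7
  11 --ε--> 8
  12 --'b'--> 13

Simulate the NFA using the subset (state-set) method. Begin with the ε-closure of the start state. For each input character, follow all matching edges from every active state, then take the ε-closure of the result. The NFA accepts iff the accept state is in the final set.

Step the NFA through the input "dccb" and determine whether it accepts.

Answer: REJECT

Steps:
S₀ = ε-closure({0}) = {0,1,2,6,8}
'd' @ 1: {3,4,9,10}
'c' @ 2: {}  — dead — no transitions
rest 'cb' ignored (set empty)
final: {}; accept 13 not in set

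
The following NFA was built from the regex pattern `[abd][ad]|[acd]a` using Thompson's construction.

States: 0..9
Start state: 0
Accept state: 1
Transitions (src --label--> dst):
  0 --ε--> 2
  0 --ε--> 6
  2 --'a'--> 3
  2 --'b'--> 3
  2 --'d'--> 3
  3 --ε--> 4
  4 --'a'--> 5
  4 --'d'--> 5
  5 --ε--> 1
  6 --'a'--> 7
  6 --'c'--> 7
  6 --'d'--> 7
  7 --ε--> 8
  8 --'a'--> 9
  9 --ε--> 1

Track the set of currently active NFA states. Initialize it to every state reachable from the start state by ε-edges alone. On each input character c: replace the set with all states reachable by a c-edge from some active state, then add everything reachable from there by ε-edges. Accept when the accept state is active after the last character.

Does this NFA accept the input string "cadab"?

Answer: REJECT

Steps:
start: ε-closure({0}) = {0,2,6}
'c' @ 1: {7,8}
'a' @ 2: {1,9}  (accept∈set)
'd' @ 3: {}  — state set empty
rest 'ab' ignored (set empty)
final: {}; accept 1 not in set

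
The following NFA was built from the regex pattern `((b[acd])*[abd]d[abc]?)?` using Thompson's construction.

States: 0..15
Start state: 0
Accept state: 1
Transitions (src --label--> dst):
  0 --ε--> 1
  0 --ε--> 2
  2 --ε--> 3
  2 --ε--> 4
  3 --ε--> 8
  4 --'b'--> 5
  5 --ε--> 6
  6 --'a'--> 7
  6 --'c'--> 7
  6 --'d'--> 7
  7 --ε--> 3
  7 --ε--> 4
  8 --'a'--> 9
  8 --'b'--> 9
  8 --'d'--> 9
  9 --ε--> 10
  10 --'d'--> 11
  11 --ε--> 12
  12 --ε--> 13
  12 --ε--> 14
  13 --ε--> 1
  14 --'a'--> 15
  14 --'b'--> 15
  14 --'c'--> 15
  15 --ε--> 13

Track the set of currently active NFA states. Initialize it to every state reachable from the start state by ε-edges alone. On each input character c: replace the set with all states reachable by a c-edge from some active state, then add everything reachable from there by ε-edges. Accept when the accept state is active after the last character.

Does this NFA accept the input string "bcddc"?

initial (ε-close {0}): {0,1,2,3,4,8}
'b' @ 1: {5,6,9,10}
'c' @ 2: {3,4,7,8}
'd' @ 3: {9,10}
'd' @ 4: {1,11,12,13,14}  [accepting]
'c' @ 5: {1,13,15}  [accepting]
final: {1,13,15}; accept 1 in set

Answer: ACCEPT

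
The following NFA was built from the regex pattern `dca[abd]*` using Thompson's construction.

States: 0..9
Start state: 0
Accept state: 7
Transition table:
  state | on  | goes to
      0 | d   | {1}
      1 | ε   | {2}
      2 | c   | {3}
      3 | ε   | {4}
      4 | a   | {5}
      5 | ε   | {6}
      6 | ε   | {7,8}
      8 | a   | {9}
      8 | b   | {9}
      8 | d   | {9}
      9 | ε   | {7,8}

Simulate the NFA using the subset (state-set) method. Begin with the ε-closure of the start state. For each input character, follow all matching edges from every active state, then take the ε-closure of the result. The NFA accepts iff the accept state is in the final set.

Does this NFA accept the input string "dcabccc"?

S₀ = ε-closure({0}) = {0}
'd' @ 1: {1,2}
'c' @ 2: {3,4}
'a' @ 3: {5,6,7,8}  ✓accept
'b' @ 4: {7,8,9}  ✓accept
'c' @ 5: {}  — state set empty
rest 'cc' ignored (set empty)
end set {} — state 7 not in

Answer: REJECT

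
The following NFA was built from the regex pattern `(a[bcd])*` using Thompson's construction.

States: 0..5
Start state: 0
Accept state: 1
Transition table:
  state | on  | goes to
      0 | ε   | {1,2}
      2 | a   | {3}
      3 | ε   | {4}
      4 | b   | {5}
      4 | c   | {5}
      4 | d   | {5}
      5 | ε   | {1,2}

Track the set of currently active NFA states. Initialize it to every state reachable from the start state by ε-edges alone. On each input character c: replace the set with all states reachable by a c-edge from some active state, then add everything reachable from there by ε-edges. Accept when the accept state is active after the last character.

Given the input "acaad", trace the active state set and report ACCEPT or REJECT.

initial (ε-close {0}): {0,1,2}
'a' @ 1: {3,4}
'c' @ 2: {1,2,5}  ✓accept
'a' @ 3: {3,4}
'a' @ 4: {}  — dead — no transitions
rest 'd' ignored (set empty)
end set {} — state 1 not in

Answer: REJECT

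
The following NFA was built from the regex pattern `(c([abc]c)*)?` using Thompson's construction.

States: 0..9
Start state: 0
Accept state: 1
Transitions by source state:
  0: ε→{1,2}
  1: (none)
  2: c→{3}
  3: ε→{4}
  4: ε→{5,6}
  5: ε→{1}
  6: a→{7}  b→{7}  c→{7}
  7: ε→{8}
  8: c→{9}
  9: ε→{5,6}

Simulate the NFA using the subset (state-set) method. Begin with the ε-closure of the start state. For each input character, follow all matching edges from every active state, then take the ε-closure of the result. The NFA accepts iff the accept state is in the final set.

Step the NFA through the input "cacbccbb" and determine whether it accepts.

Answer: REJECT

Trace:
start: ε-closure({0}) = {0,1,2}
'c' @ 1: {1,3,4,5,6}  (accept∈set)
'a' @ 2: {7,8}
'c' @ 3: {1,5,6,9}  (accept∈set)
'b' @ 4: {7,8}
'c' @ 5: {1,5,6,9}  (accept∈set)
'c' @ 6: {7,8}
'b' @ 7: {}  — state set empty
rest 'b' ignored (set empty)
after full input: {}  (accept=1 not in)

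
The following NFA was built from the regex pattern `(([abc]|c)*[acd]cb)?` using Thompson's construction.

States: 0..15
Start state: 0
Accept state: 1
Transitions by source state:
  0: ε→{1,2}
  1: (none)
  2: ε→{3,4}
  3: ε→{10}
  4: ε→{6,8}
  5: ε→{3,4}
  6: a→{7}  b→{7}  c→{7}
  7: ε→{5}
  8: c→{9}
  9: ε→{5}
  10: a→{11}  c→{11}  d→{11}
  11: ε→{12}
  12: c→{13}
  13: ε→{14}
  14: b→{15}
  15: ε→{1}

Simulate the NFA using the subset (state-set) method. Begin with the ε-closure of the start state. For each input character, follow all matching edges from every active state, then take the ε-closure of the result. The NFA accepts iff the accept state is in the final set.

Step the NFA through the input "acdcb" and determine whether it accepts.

Answer: ACCEPT

Steps:
initial (ε-close {0}): {0,1,2,3,4,6,8,10}
'a' @ 1: {3,4,5,6,7,8,10,11,12}
'c' @ 2: {3,4,5,6,7,8,9,10,11,12,13,14}
'd' @ 3: {11,12}
'c' @ 4: {13,14}
'b' @ 5: {1,15}  ✓accept
end set {1,15} — state 1 in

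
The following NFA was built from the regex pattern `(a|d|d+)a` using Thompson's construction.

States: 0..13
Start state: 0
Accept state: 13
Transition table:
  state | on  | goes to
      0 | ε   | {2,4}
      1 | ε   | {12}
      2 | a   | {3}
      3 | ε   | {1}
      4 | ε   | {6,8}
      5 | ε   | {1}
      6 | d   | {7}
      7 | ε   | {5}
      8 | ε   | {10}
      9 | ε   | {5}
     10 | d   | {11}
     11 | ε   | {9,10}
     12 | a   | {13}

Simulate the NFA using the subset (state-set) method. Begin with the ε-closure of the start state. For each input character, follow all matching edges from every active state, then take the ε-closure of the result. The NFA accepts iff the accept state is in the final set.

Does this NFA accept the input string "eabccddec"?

initial (ε-close {0}): {0,2,4,6,8,10}
'e' @ 1: {}  — state set empty
rest 'abccddec' ignored (set empty)
final: {}; accept 13 not in set

Answer: REJECT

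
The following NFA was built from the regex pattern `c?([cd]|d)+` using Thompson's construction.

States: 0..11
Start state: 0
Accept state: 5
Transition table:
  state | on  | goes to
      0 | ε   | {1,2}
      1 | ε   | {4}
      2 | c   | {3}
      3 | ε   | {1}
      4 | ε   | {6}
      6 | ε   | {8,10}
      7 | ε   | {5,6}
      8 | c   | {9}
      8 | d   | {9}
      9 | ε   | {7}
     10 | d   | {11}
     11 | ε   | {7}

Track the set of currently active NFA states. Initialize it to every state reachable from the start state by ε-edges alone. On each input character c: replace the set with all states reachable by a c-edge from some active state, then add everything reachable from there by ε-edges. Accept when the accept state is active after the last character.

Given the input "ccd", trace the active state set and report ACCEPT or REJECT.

start: ε-closure({0}) = {0,1,2,4,6,8,10}
'c' @ 1: {1,3,4,5,6,7,8,9,10}  (accept∈set)
'c' @ 2: {5,6,7,8,9,10}  (accept∈set)
'd' @ 3: {5,6,7,8,9,10,11}  (accept∈set)
after full input: {5,6,7,8,9,10,11}  (accept=5 in)

Answer: ACCEPT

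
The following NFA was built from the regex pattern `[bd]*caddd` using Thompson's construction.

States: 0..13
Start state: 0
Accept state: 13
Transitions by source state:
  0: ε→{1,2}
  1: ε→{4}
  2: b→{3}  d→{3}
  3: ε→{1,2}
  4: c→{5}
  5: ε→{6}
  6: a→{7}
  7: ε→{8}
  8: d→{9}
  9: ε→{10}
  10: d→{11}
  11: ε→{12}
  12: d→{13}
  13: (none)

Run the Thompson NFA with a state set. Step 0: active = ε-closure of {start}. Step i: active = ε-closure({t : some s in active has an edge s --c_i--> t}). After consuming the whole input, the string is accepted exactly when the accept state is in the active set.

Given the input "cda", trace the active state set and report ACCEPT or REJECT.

initial (ε-close {0}): {0,1,2,4}
'c' @ 1: {5,6}
'd' @ 2: {}  — no active states
rest 'a' ignored (set empty)
final: {}; accept 13 not in set

Answer: REJECT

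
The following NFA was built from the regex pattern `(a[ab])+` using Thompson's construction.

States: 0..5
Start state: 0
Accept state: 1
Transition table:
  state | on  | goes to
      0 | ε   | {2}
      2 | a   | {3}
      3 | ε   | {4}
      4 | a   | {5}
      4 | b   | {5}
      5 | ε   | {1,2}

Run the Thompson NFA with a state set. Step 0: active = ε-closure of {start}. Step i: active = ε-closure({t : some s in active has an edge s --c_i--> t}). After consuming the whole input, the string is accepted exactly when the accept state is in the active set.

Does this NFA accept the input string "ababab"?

S₀ = ε-closure({0}) = {0,2}
'a' @ 1: {3,4}
'b' @ 2: {1,2,5}  (accept∈set)
'a' @ 3: {3,4}
'b' @ 4: {1,2,5}  (accept∈set)
'a' @ 5: {3,4}
'b' @ 6: {1,2,5}  (accept∈set)
end set {1,2,5} — state 1 in

Answer: ACCEPT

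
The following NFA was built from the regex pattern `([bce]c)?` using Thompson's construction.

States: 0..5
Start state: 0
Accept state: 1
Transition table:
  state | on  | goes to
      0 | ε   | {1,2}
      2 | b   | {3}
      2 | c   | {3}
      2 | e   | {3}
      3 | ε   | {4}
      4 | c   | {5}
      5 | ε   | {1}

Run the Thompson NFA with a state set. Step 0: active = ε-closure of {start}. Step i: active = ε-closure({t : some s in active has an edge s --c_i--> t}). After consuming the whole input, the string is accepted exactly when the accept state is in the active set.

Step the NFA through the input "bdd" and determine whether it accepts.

Answer: REJECT

Derivation:
S₀ = ε-closure({0}) = {0,1,2}
'b' @ 1: {3,4}
'd' @ 2: {}  — state set empty
rest 'd' ignored (set empty)
final: {}; accept 1 not in set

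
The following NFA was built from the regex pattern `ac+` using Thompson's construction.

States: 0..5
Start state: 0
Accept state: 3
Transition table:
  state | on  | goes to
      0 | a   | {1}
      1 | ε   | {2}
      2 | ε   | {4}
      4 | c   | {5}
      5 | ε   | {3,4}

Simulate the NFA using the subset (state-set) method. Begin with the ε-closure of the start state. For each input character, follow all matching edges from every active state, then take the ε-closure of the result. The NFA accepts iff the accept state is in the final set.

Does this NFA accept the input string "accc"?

start: ε-closure({0}) = {0}
'a' @ 1: {1,2,4}
'c' @ 2: {3,4,5}  [accepting]
'c' @ 3: {3,4,5}  [accepting]
'c' @ 4: {3,4,5}  [accepting]
final: {3,4,5}; accept 3 in set

Answer: ACCEPT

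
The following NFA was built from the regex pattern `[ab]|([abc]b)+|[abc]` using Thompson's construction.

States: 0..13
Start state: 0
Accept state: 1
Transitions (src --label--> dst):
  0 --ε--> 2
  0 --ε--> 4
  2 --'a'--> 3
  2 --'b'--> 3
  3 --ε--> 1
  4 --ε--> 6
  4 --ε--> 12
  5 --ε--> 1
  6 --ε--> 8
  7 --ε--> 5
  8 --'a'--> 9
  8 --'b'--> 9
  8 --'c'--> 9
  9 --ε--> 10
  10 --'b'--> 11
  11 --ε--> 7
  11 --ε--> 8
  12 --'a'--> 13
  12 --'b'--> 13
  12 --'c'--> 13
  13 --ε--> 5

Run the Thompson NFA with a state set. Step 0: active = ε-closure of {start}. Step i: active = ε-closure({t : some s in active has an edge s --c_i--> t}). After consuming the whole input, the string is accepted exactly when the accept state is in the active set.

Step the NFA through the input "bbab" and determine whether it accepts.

Answer: ACCEPT

Derivation:
S₀ = ε-closure({0}) = {0,2,4,6,8,12}
'b' @ 1: {1,3,5,9,10,13}  ✓accept
'b' @ 2: {1,5,7,8,11}  ✓accept
'a' @ 3: {9,10}
'b' @ 4: {1,5,7,8,11}  ✓accept
end set {1,5,7,8,11} — state 1 in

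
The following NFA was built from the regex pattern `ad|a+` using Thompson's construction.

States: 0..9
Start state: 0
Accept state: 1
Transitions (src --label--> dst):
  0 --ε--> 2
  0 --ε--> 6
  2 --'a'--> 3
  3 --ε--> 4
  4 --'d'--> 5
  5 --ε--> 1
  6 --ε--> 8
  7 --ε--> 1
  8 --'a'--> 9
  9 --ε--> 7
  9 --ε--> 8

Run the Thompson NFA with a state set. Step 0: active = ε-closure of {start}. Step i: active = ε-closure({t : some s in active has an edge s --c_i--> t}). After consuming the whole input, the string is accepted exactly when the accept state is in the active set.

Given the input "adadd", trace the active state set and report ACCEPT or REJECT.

Answer: REJECT

Steps:
start: ε-closure({0}) = {0,2,6,8}
'a' @ 1: {1,3,4,7,8,9}  (accept∈set)
'd' @ 2: {1,5}  (accept∈set)
'a' @ 3: {}  — state set empty
rest 'dd' ignored (set empty)
final: {}; accept 1 not in set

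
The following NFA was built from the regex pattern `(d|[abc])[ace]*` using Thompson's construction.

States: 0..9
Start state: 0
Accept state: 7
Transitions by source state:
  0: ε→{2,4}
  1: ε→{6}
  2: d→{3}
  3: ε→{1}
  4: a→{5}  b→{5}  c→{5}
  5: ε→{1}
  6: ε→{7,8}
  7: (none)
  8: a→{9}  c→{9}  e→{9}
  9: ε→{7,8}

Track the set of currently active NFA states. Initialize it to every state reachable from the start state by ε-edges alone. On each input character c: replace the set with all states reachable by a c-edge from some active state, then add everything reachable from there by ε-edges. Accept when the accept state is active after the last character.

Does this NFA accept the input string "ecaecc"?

start: ε-closure({0}) = {0,2,4}
'e' @ 1: {}  — no active states
rest 'caecc' ignored (set empty)
end set {} — state 7 not in

Answer: REJECT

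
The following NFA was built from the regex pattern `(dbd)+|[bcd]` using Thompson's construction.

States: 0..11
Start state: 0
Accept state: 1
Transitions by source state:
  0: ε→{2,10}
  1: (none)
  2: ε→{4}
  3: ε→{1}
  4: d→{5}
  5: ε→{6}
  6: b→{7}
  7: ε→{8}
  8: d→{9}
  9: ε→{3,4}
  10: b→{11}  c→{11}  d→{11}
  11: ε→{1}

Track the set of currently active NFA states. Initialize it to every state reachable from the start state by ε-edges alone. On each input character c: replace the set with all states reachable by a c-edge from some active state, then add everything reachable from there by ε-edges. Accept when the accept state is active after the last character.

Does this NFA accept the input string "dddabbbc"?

initial (ε-close {0}): {0,2,4,10}
'd' @ 1: {1,5,6,11}  ✓accept
'd' @ 2: {}  — dead — no transitions
rest 'dabbbc' ignored (set empty)
after full input: {}  (accept=1 not in)

Answer: REJECT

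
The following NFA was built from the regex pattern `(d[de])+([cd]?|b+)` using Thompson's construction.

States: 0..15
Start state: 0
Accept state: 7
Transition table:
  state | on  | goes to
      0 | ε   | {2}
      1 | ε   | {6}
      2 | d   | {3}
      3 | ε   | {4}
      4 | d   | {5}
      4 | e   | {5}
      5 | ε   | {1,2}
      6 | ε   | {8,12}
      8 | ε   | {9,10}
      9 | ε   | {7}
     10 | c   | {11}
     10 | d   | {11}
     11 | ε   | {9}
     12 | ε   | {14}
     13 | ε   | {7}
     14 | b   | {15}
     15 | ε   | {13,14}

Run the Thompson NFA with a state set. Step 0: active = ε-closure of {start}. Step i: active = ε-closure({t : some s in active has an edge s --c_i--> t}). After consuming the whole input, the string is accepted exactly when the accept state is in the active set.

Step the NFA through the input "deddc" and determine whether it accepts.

Answer: ACCEPT

Derivation:
initial (ε-close {0}): {0,2}
'd' @ 1: {3,4}
'e' @ 2: {1,2,5,6,7,8,9,10,12,14}  ✓accept
'd' @ 3: {3,4,7,9,11}  ✓accept
'd' @ 4: {1,2,5,6,7,8,9,10,12,14}  ✓accept
'c' @ 5: {7,9,11}  ✓accept
final: {7,9,11}; accept 7 in set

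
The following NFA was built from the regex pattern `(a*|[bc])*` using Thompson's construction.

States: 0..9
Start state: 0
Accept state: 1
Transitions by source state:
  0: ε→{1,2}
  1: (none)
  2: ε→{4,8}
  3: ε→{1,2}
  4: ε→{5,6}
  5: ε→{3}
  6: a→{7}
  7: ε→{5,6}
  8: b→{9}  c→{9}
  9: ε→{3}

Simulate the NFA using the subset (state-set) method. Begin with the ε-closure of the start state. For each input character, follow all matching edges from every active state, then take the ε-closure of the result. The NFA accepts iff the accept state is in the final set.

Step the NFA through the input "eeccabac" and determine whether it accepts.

S₀ = ε-closure({0}) = {0,1,2,3,4,5,6,8}
'e' @ 1: {}  — dead — no transitions
rest 'eccabac' ignored (set empty)
final: {}; accept 1 not in set

Answer: REJECT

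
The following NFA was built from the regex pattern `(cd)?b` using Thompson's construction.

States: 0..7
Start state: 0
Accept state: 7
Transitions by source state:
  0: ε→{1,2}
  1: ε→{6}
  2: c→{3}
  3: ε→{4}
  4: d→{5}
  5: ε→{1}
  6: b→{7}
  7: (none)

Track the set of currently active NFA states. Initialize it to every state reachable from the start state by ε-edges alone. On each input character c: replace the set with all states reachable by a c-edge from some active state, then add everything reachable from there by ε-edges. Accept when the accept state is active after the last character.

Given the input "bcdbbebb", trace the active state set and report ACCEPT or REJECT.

Answer: REJECT

Trace:
initial (ε-close {0}): {0,1,2,6}
'b' @ 1: {7}  (accept∈set)
'c' @ 2: {}  — dead — no transitions
rest 'dbbebb' ignored (set empty)
end set {} — state 7 not in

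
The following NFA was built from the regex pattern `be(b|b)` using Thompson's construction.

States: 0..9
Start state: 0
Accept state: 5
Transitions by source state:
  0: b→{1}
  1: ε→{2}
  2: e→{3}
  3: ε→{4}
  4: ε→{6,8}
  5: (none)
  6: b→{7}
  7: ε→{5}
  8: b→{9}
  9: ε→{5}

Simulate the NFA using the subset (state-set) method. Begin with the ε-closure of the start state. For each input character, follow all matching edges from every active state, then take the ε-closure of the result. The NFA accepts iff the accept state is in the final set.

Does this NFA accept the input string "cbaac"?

Answer: REJECT

Steps:
start: ε-closure({0}) = {0}
'c' @ 1: {}  — dead — no transitions
rest 'baac' ignored (set empty)
end set {} — state 5 not in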